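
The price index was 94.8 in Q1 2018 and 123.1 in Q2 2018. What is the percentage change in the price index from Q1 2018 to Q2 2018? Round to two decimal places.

29.85%

Change = (123.1 − 94.8) / 94.8 × 100
       = 28.3 / 94.8 × 100 = 29.8523%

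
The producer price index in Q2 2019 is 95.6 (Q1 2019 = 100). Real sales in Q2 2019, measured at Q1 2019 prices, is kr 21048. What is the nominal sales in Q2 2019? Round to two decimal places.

Nominal = Real × (Index/100) = 21048 × (95.6/100)
        = 21048 × 0.956 = 20121.8880

20121.89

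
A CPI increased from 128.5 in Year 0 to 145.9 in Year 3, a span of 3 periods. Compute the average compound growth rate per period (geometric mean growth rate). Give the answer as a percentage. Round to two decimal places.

4.32%

Growth factor = (145.9/128.5)^(1/3) = (1.135409)^(1/3) = 1.043240
Growth rate = 1.043240 − 1 = 0.043240 = 4.3240%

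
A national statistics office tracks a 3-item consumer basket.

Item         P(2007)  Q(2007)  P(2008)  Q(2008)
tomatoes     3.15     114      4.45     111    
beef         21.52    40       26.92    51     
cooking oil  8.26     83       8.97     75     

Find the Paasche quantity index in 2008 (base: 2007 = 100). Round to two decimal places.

Paasche quantity index uses current-period prices as weights.
ΣP(2008)·Q(2008) = 4.45×111 + 26.92×51 + 8.97×75 = 493.95 + 1372.92 + 672.75 = 2539.62
ΣP(2008)·Q(2007) = 4.45×114 + 26.92×40 + 8.97×83 = 507.3 + 1076.8 + 744.51 = 2328.61
Index = 2539.62 / 2328.61 × 100 = 109.0616

109.06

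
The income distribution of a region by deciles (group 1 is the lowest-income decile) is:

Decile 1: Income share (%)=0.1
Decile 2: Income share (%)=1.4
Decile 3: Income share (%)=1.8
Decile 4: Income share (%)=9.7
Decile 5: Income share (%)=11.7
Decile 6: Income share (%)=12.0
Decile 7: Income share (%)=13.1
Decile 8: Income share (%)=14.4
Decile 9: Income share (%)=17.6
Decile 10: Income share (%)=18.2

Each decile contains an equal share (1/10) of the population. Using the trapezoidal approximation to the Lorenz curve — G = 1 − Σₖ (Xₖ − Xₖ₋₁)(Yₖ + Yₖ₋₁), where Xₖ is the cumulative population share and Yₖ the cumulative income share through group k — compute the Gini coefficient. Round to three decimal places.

0.350

Cumulative income shares Yₖ: 0.0010, 0.0150, 0.0330, 0.1300, 0.2470, 0.3670, 0.4980, 0.6420, 0.8180, 1.0000
Σ (Xₖ−Xₖ₋₁)(Yₖ+Yₖ₋₁) = (1/10)(0.0010+0.0000) + (1/10)(0.0150+0.0010) + (1/10)(0.0330+0.0150) + (1/10)(0.1300+0.0330) + (1/10)(0.2470+0.1300) + (1/10)(0.3670+0.2470) + (1/10)(0.4980+0.3670) + (1/10)(0.6420+0.4980) + (1/10)(0.8180+0.6420) + (1/10)(1.0000+0.8180)
  = 0.0001 + 0.0016 + 0.0048 + 0.0163 + 0.0377 + 0.0614 + 0.0865 + 0.1140 + 0.1460 + 0.1818 = 0.6502
G = 1 − 0.6502 = 0.3498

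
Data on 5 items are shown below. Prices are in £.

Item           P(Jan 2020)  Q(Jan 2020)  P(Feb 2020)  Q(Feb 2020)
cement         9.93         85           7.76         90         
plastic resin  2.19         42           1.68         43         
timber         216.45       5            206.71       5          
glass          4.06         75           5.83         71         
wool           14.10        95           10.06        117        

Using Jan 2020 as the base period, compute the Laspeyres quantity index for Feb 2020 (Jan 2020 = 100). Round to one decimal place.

Laspeyres quantity index uses base-period prices as weights.
ΣP(Jan 2020)·Q(Feb 2020) = 9.93×90 + 2.19×43 + 216.45×5 + 4.06×71 + 14.10×117 = 893.7 + 94.17 + 1082.25 + 288.26 + 1649.7 = 4008.08
ΣP(Jan 2020)·Q(Jan 2020) = 9.93×85 + 2.19×42 + 216.45×5 + 4.06×75 + 14.10×95 = 844.05 + 91.98 + 1082.25 + 304.5 + 1339.5 = 3662.28
Index = 4008.08 / 3662.28 × 100 = 109.4422

109.4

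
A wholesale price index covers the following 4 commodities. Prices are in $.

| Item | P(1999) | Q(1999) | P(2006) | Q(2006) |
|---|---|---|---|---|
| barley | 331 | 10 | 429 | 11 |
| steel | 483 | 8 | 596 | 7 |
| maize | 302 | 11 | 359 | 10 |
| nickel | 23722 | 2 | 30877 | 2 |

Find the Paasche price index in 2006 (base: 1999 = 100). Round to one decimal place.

129.1

Paasche price index uses current-period quantities as weights.
ΣP(2006)·Q(2006) = 429×11 + 596×7 + 359×10 + 30877×2 = 4719 + 4172 + 3590 + 61754 = 74235
ΣP(1999)·Q(2006) = 331×11 + 483×7 + 302×10 + 23722×2 = 3641 + 3381 + 3020 + 47444 = 57486
Index = 74235 / 57486 × 100 = 129.1358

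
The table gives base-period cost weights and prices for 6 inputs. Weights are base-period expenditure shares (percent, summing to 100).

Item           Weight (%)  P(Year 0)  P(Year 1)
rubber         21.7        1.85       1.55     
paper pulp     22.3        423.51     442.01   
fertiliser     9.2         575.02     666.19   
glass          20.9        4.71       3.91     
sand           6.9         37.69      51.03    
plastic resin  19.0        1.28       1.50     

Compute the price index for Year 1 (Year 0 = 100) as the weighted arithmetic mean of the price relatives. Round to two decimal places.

101.07

rubber: 21.7 × (1.55/1.85) = 21.7 × 0.837838 = 18.1811
paper pulp: 22.3 × (442.01/423.51) = 22.3 × 1.043683 = 23.2741
fertiliser: 9.2 × (666.19/575.02) = 9.2 × 1.158551 = 10.6587
glass: 20.9 × (3.91/4.71) = 20.9 × 0.830149 = 17.3501
sand: 6.9 × (51.03/37.69) = 6.9 × 1.353940 = 9.3422
plastic resin: 19.0 × (1.50/1.28) = 19.0 × 1.171875 = 22.2656
Index = Σ wᵢ·(p₁ᵢ/p₀ᵢ) = 18.1811 + 23.2741 + 10.6587 + 17.3501 + 9.3422 + 22.2656 = 101.0718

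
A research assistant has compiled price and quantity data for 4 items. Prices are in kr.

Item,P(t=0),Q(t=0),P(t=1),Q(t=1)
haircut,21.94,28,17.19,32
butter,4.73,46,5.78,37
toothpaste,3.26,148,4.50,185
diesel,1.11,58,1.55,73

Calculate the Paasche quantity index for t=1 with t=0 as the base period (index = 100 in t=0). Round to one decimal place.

Paasche quantity index uses current-period prices as weights.
ΣP(t=1)·Q(t=1) = 17.19×32 + 5.78×37 + 4.50×185 + 1.55×73 = 550.08 + 213.86 + 832.5 + 113.15 = 1709.59
ΣP(t=1)·Q(t=0) = 17.19×28 + 5.78×46 + 4.50×148 + 1.55×58 = 481.32 + 265.88 + 666 + 89.9 = 1503.1
Index = 1709.59 / 1503.1 × 100 = 113.7376

113.7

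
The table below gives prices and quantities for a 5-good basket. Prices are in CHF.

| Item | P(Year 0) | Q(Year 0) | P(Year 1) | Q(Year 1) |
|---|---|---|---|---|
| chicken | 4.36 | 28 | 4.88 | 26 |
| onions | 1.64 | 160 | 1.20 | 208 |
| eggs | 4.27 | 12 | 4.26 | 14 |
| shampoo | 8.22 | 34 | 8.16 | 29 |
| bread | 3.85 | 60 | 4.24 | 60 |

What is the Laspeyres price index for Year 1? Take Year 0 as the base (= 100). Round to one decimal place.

Laspeyres price index uses base-period quantities as weights.
ΣP(Year 1)·Q(Year 0) = 4.88×28 + 1.20×160 + 4.26×12 + 8.16×34 + 4.24×60 = 136.64 + 192 + 51.12 + 277.44 + 254.4 = 911.6
ΣP(Year 0)·Q(Year 0) = 4.36×28 + 1.64×160 + 4.27×12 + 8.22×34 + 3.85×60 = 122.08 + 262.4 + 51.24 + 279.48 + 231 = 946.2
Index = 911.6 / 946.2 × 100 = 96.3433

96.3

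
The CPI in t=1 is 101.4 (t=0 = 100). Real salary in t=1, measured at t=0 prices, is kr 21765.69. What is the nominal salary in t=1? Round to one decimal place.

Nominal = Real × (Index/100) = 21765.69 × (101.4/100)
        = 21765.69 × 1.014 = 22070.4097

22070.4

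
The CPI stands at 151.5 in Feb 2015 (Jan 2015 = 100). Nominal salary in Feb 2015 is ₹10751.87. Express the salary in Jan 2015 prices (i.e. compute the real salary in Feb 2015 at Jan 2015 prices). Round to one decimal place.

Real = Nominal ÷ (Index/100) = 10751.87 ÷ (151.5/100)
     = 10751.87 ÷ 1.515 = 7096.9439

7096.9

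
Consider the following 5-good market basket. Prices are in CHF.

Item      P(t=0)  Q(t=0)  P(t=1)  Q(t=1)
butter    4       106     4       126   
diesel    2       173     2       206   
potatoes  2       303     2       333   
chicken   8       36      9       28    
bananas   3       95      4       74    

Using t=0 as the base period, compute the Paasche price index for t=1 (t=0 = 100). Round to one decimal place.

Paasche price index uses current-period quantities as weights.
ΣP(t=1)·Q(t=1) = 4×126 + 2×206 + 2×333 + 9×28 + 4×74 = 504 + 412 + 666 + 252 + 296 = 2130
ΣP(t=0)·Q(t=1) = 4×126 + 2×206 + 2×333 + 8×28 + 3×74 = 504 + 412 + 666 + 224 + 222 = 2028
Index = 2130 / 2028 × 100 = 105.0296

105.0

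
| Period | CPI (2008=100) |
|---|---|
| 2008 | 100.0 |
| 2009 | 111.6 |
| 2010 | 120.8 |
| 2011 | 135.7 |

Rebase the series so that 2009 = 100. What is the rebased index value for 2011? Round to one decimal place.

Rebased(2011) = 135.7 / 111.6 × 100 = 121.5950

121.6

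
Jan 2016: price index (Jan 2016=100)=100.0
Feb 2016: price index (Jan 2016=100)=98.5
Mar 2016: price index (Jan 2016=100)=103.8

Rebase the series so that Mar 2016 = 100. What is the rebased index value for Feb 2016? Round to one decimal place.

Rebased(Feb 2016) = 98.5 / 103.8 × 100 = 94.8940

94.9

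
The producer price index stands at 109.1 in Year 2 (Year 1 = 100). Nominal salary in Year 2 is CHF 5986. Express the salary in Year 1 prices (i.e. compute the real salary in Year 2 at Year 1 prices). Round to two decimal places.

Real = Nominal ÷ (Index/100) = 5986 ÷ (109.1/100)
     = 5986 ÷ 1.091 = 5486.7094

5486.71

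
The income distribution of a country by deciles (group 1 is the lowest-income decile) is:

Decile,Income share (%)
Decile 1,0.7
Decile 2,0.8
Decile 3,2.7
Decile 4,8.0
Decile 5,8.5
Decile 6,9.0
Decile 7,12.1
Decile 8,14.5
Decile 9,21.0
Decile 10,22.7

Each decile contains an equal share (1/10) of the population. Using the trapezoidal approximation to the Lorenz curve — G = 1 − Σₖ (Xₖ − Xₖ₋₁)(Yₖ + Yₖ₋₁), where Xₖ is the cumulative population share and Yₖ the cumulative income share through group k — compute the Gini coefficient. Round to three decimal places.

0.411

Cumulative income shares Yₖ: 0.0070, 0.0150, 0.0420, 0.1220, 0.2070, 0.2970, 0.4180, 0.5630, 0.7730, 1.0000
Σ (Xₖ−Xₖ₋₁)(Yₖ+Yₖ₋₁) = (1/10)(0.0070+0.0000) + (1/10)(0.0150+0.0070) + (1/10)(0.0420+0.0150) + (1/10)(0.1220+0.0420) + (1/10)(0.2070+0.1220) + (1/10)(0.2970+0.2070) + (1/10)(0.4180+0.2970) + (1/10)(0.5630+0.4180) + (1/10)(0.7730+0.5630) + (1/10)(1.0000+0.7730)
  = 0.0007 + 0.0022 + 0.0057 + 0.0164 + 0.0329 + 0.0504 + 0.0715 + 0.0981 + 0.1336 + 0.1773 = 0.5888
G = 1 − 0.5888 = 0.4112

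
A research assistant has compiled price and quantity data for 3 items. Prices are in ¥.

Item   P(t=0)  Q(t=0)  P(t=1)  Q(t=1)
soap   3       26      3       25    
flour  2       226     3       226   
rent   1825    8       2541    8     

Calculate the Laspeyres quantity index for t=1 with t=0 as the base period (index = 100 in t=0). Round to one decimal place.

100.0

Laspeyres quantity index uses base-period prices as weights.
ΣP(t=0)·Q(t=1) = 3×25 + 2×226 + 1825×8 = 75 + 452 + 14600 = 15127
ΣP(t=0)·Q(t=0) = 3×26 + 2×226 + 1825×8 = 78 + 452 + 14600 = 15130
Index = 15127 / 15130 × 100 = 99.9802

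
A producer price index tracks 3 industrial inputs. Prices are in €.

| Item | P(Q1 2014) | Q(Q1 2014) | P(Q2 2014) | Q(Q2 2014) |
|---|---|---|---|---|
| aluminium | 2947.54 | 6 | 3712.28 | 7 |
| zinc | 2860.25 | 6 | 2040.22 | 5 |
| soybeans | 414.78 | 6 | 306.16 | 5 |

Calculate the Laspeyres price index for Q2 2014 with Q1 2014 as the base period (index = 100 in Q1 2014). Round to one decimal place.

97.4

Laspeyres price index uses base-period quantities as weights.
ΣP(Q2 2014)·Q(Q1 2014) = 3712.28×6 + 2040.22×6 + 306.16×6 = 22273.68 + 12241.32 + 1836.96 = 36351.96
ΣP(Q1 2014)·Q(Q1 2014) = 2947.54×6 + 2860.25×6 + 414.78×6 = 17685.24 + 17161.5 + 2488.68 = 37335.42
Index = 36351.96 / 37335.42 × 100 = 97.3659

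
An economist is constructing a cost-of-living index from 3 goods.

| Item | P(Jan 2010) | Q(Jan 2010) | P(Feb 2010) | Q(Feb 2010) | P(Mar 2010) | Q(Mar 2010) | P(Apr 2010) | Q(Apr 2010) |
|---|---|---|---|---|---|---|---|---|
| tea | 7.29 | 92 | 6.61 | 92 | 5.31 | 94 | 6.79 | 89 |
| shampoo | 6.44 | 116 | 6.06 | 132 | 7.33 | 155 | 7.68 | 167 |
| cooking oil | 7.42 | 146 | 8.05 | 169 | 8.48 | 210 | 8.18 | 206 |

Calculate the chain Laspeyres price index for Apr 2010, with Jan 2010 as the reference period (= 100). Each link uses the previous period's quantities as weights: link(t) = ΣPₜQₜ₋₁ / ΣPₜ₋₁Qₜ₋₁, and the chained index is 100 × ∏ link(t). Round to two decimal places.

Link Jan 2010→Feb 2010:
ΣP(Feb 2010)Q(Jan 2010) = 6.61×92 + 6.06×116 + 8.05×146 = 608.12 + 702.96 + 1175.3 = 2486.38
ΣP(Jan 2010)Q(Jan 2010) = 7.29×92 + 6.44×116 + 7.42×146 = 670.68 + 747.04 + 1083.32 = 2501.04
link = 2486.38/2501.04 = 0.994138
Link Feb 2010→Mar 2010:
ΣP(Mar 2010)Q(Feb 2010) = 5.31×92 + 7.33×132 + 8.48×169 = 488.52 + 967.56 + 1433.12 = 2889.2
ΣP(Feb 2010)Q(Feb 2010) = 6.61×92 + 6.06×132 + 8.05×169 = 608.12 + 799.92 + 1360.45 = 2768.49
link = 2889.2/2768.49 = 1.043601
Link Mar 2010→Apr 2010:
ΣP(Apr 2010)Q(Mar 2010) = 6.79×94 + 7.68×155 + 8.18×210 = 638.26 + 1190.4 + 1717.8 = 3546.46
ΣP(Mar 2010)Q(Mar 2010) = 5.31×94 + 7.33×155 + 8.48×210 = 499.14 + 1136.15 + 1780.8 = 3416.09
link = 3546.46/3416.09 = 1.038164
Chained index = 100 × 0.994138 × 1.043601 × 1.038164 = 107.7078

107.71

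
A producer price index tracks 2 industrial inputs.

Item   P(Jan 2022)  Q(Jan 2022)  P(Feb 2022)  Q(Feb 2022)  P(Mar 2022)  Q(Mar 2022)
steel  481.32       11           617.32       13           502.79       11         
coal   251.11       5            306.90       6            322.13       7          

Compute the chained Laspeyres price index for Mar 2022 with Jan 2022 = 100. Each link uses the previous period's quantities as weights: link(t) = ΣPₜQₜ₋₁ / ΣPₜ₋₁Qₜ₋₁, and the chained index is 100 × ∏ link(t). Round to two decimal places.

Link Jan 2022→Feb 2022:
ΣP(Feb 2022)Q(Jan 2022) = 617.32×11 + 306.90×5 = 6790.52 + 1534.5 = 8325.02
ΣP(Jan 2022)Q(Jan 2022) = 481.32×11 + 251.11×5 = 5294.52 + 1255.55 = 6550.07
link = 8325.02/6550.07 = 1.270982
Link Feb 2022→Mar 2022:
ΣP(Mar 2022)Q(Feb 2022) = 502.79×13 + 322.13×6 = 6536.27 + 1932.78 = 8469.05
ΣP(Feb 2022)Q(Feb 2022) = 617.32×13 + 306.90×6 = 8025.16 + 1841.4 = 9866.56
link = 8469.05/9866.56 = 0.858359
Chained index = 100 × 1.270982 × 0.858359 = 109.0959

109.10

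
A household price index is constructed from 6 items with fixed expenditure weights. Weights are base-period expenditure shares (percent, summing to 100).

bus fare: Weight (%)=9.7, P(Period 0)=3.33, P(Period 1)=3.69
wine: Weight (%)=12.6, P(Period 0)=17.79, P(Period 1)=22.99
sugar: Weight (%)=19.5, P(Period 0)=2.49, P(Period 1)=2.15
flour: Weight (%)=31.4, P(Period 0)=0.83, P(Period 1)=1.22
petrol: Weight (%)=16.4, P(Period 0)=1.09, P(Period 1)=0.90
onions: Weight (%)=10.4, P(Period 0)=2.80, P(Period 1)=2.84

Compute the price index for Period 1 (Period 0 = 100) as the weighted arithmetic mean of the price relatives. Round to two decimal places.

bus fare: 9.7 × (3.69/3.33) = 9.7 × 1.108108 = 10.7486
wine: 12.6 × (22.99/17.79) = 12.6 × 1.292299 = 16.2830
sugar: 19.5 × (2.15/2.49) = 19.5 × 0.863454 = 16.8373
flour: 31.4 × (1.22/0.83) = 31.4 × 1.469880 = 46.1542
petrol: 16.4 × (0.90/1.09) = 16.4 × 0.825688 = 13.5413
onions: 10.4 × (2.84/2.80) = 10.4 × 1.014286 = 10.5486
Index = Σ wᵢ·(p₁ᵢ/p₀ᵢ) = 10.7486 + 16.2830 + 16.8373 + 46.1542 + 13.5413 + 10.5486 = 114.1130

114.11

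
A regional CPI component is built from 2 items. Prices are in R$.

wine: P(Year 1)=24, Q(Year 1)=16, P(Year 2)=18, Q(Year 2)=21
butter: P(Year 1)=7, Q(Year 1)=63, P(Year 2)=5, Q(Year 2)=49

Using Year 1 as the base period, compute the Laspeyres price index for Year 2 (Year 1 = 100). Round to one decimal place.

Laspeyres price index uses base-period quantities as weights.
ΣP(Year 2)·Q(Year 1) = 18×16 + 5×63 = 288 + 315 = 603
ΣP(Year 1)·Q(Year 1) = 24×16 + 7×63 = 384 + 441 = 825
Index = 603 / 825 × 100 = 73.0909

73.1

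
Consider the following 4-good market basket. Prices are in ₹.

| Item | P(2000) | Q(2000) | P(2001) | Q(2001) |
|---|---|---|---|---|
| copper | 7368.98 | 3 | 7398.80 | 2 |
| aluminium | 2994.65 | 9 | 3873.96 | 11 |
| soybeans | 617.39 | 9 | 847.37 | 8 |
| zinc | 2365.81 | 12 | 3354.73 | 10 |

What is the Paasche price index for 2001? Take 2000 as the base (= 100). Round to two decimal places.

128.14

Paasche price index uses current-period quantities as weights.
ΣP(2001)·Q(2001) = 7398.80×2 + 3873.96×11 + 847.37×8 + 3354.73×10 = 14797.6 + 42613.56 + 6778.96 + 33547.3 = 97737.42
ΣP(2000)·Q(2001) = 7368.98×2 + 2994.65×11 + 617.39×8 + 2365.81×10 = 14737.96 + 32941.15 + 4939.12 + 23658.1 = 76276.33
Index = 97737.42 / 76276.33 × 100 = 128.1360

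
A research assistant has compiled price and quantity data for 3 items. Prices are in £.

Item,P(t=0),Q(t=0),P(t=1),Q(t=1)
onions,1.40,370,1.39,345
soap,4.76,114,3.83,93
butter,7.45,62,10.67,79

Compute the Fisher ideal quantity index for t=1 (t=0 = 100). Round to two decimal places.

Laspeyres component (base-period weights):
ΣP(t=0)Q(t=1) = 1.40×345 + 4.76×93 + 7.45×79 = 483 + 442.68 + 588.55 = 1514.23
ΣP(t=0)Q(t=0) = 1.40×370 + 4.76×114 + 7.45×62 = 518 + 542.64 + 461.9 = 1522.54
L = 1514.23 / 1522.54 × 100 = 99.4542
Paasche component (current-period weights):
ΣP(t=1)Q(t=1) = 1.39×345 + 3.83×93 + 10.67×79 = 479.55 + 356.19 + 842.93 = 1678.67
ΣP(t=1)Q(t=0) = 1.39×370 + 3.83×114 + 10.67×62 = 514.3 + 436.62 + 661.54 = 1612.46
P = 1678.67 / 1612.46 × 100 = 104.1061
Fisher = √(L × P) = √(99.4542 × 104.1061) = 101.7536

101.75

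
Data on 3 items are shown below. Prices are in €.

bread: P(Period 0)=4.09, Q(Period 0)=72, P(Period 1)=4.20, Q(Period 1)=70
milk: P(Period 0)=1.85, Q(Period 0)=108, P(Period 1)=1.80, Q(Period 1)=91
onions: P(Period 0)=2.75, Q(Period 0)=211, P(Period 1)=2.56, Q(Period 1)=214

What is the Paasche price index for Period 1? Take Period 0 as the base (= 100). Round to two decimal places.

96.40

Paasche price index uses current-period quantities as weights.
ΣP(Period 1)·Q(Period 1) = 4.20×70 + 1.80×91 + 2.56×214 = 294 + 163.8 + 547.84 = 1005.64
ΣP(Period 0)·Q(Period 1) = 4.09×70 + 1.85×91 + 2.75×214 = 286.3 + 168.35 + 588.5 = 1043.15
Index = 1005.64 / 1043.15 × 100 = 96.4042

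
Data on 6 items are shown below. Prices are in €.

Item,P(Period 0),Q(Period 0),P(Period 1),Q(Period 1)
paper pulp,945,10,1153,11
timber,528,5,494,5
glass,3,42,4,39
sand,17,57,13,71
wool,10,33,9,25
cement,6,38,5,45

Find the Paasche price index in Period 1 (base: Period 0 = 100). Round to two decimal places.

Paasche price index uses current-period quantities as weights.
ΣP(Period 1)·Q(Period 1) = 1153×11 + 494×5 + 4×39 + 13×71 + 9×25 + 5×45 = 12683 + 2470 + 156 + 923 + 225 + 225 = 16682
ΣP(Period 0)·Q(Period 1) = 945×11 + 528×5 + 3×39 + 17×71 + 10×25 + 6×45 = 10395 + 2640 + 117 + 1207 + 250 + 270 = 14879
Index = 16682 / 14879 × 100 = 112.1177

112.12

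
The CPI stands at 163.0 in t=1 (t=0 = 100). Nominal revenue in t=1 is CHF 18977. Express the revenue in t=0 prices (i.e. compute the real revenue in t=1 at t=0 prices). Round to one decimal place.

Real = Nominal ÷ (Index/100) = 18977 ÷ (163.0/100)
     = 18977 ÷ 1.630 = 11642.3313

11642.3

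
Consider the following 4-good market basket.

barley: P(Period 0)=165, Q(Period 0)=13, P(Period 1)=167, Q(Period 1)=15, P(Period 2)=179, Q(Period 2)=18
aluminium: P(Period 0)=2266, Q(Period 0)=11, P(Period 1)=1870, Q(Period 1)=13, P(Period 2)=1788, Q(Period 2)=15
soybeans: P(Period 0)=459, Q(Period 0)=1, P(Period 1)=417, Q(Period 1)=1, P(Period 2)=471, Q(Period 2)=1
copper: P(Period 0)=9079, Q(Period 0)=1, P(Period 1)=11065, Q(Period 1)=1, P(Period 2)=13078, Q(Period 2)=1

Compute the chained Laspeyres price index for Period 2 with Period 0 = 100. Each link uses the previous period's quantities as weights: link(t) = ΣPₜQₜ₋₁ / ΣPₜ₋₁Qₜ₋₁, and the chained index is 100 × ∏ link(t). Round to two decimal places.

96.37

Link Period 0→Period 1:
ΣP(Period 1)Q(Period 0) = 167×13 + 1870×11 + 417×1 + 11065×1 = 2171 + 20570 + 417 + 11065 = 34223
ΣP(Period 0)Q(Period 0) = 165×13 + 2266×11 + 459×1 + 9079×1 = 2145 + 24926 + 459 + 9079 = 36609
link = 34223/36609 = 0.934825
Link Period 1→Period 2:
ΣP(Period 2)Q(Period 1) = 179×15 + 1788×13 + 471×1 + 13078×1 = 2685 + 23244 + 471 + 13078 = 39478
ΣP(Period 1)Q(Period 1) = 167×15 + 1870×13 + 417×1 + 11065×1 = 2505 + 24310 + 417 + 11065 = 38297
link = 39478/38297 = 1.030838
Chained index = 100 × 0.934825 × 1.030838 = 96.3653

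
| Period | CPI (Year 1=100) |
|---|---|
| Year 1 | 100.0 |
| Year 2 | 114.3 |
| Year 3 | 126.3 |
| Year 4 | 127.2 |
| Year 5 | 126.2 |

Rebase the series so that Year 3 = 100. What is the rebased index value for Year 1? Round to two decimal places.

Rebased(Year 1) = 100.0 / 126.3 × 100 = 79.1766

79.18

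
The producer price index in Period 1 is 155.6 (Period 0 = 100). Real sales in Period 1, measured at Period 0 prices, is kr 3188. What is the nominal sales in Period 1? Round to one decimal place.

Nominal = Real × (Index/100) = 3188 × (155.6/100)
        = 3188 × 1.556 = 4960.5280

4960.5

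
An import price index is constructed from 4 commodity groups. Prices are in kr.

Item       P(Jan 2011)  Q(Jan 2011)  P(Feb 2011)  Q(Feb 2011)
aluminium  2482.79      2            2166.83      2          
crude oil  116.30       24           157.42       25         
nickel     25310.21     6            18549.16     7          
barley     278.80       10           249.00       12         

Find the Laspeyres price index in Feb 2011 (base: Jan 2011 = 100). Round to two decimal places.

75.06

Laspeyres price index uses base-period quantities as weights.
ΣP(Feb 2011)·Q(Jan 2011) = 2166.83×2 + 157.42×24 + 18549.16×6 + 249.00×10 = 4333.66 + 3778.08 + 111294.96 + 2490 = 121896.7
ΣP(Jan 2011)·Q(Jan 2011) = 2482.79×2 + 116.30×24 + 25310.21×6 + 278.80×10 = 4965.58 + 2791.2 + 151861.26 + 2788 = 162406.04
Index = 121896.7 / 162406.04 × 100 = 75.0568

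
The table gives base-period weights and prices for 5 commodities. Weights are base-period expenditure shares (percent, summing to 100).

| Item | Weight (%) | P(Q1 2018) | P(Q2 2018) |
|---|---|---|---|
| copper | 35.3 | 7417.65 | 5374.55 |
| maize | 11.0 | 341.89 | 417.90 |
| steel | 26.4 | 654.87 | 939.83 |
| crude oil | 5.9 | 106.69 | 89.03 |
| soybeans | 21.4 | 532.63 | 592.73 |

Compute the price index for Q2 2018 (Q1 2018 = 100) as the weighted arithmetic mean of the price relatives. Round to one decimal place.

105.6

copper: 35.3 × (5374.55/7417.65) = 35.3 × 0.724562 = 25.5771
maize: 11.0 × (417.90/341.89) = 11.0 × 1.222323 = 13.4456
steel: 26.4 × (939.83/654.87) = 26.4 × 1.435140 = 37.8877
crude oil: 5.9 × (89.03/106.69) = 5.9 × 0.834474 = 4.9234
soybeans: 21.4 × (592.73/532.63) = 21.4 × 1.112836 = 23.8147
Index = Σ wᵢ·(p₁ᵢ/p₀ᵢ) = 25.5771 + 13.4456 + 37.8877 + 4.9234 + 23.8147 = 105.6484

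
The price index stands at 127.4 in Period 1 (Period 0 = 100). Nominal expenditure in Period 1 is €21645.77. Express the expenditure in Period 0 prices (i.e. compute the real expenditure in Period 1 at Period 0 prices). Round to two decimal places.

Real = Nominal ÷ (Index/100) = 21645.77 ÷ (127.4/100)
     = 21645.77 ÷ 1.274 = 16990.4003

16990.40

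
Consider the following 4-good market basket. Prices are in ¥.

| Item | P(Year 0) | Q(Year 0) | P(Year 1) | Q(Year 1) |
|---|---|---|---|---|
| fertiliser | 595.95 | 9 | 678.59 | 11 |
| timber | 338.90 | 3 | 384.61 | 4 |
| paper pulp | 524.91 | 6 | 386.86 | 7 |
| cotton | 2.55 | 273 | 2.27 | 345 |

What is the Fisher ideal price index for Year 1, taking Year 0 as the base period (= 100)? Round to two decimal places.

100.00

Laspeyres component (base-period weights):
ΣP(Year 1)Q(Year 0) = 678.59×9 + 384.61×3 + 386.86×6 + 2.27×273 = 6107.31 + 1153.83 + 2321.16 + 619.71 = 10202.01
ΣP(Year 0)Q(Year 0) = 595.95×9 + 338.90×3 + 524.91×6 + 2.55×273 = 5363.55 + 1016.7 + 3149.46 + 696.15 = 10225.86
L = 10202.01 / 10225.86 × 100 = 99.7668
Paasche component (current-period weights):
ΣP(Year 1)Q(Year 1) = 678.59×11 + 384.61×4 + 386.86×7 + 2.27×345 = 7464.49 + 1538.44 + 2708.02 + 783.15 = 12494.1
ΣP(Year 0)Q(Year 1) = 595.95×11 + 338.90×4 + 524.91×7 + 2.55×345 = 6555.45 + 1355.6 + 3674.37 + 879.75 = 12465.17
P = 12494.1 / 12465.17 × 100 = 100.2321
Fisher = √(L × P) = √(99.7668 × 100.2321) = 99.9992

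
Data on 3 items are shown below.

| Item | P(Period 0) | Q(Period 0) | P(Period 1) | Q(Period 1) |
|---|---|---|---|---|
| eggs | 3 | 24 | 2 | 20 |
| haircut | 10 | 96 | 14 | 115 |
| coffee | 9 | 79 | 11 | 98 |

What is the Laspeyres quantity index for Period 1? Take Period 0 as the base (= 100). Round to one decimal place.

120.0

Laspeyres quantity index uses base-period prices as weights.
ΣP(Period 0)·Q(Period 1) = 3×20 + 10×115 + 9×98 = 60 + 1150 + 882 = 2092
ΣP(Period 0)·Q(Period 0) = 3×24 + 10×96 + 9×79 = 72 + 960 + 711 = 1743
Index = 2092 / 1743 × 100 = 120.0229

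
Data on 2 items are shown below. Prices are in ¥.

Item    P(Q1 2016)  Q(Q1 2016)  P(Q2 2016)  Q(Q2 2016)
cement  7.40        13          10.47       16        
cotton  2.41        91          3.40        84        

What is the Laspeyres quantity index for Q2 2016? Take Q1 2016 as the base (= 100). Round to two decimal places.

101.69

Laspeyres quantity index uses base-period prices as weights.
ΣP(Q1 2016)·Q(Q2 2016) = 7.40×16 + 2.41×84 = 118.4 + 202.44 = 320.84
ΣP(Q1 2016)·Q(Q1 2016) = 7.40×13 + 2.41×91 = 96.2 + 219.31 = 315.51
Index = 320.84 / 315.51 × 100 = 101.6893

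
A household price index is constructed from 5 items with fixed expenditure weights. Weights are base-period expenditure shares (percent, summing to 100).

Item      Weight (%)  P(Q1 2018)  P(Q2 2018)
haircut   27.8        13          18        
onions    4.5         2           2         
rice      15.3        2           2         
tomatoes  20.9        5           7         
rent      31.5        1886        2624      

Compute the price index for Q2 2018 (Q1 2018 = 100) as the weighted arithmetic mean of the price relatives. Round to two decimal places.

haircut: 27.8 × (18/13) = 27.8 × 1.384615 = 38.4923
onions: 4.5 × (2/2) = 4.5 × 1.000000 = 4.5000
rice: 15.3 × (2/2) = 15.3 × 1.000000 = 15.3000
tomatoes: 20.9 × (7/5) = 20.9 × 1.400000 = 29.2600
rent: 31.5 × (2624/1886) = 31.5 × 1.391304 = 43.8261
Index = Σ wᵢ·(p₁ᵢ/p₀ᵢ) = 38.4923 + 4.5000 + 15.3000 + 29.2600 + 43.8261 = 131.3784

131.38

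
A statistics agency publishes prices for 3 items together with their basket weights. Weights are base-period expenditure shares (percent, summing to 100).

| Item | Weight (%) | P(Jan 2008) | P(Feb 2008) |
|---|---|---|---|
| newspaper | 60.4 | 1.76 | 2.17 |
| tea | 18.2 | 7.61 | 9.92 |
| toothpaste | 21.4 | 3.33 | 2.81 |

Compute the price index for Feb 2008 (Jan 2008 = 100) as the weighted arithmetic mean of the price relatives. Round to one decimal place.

newspaper: 60.4 × (2.17/1.76) = 60.4 × 1.232955 = 74.4705
tea: 18.2 × (9.92/7.61) = 18.2 × 1.303548 = 23.7246
toothpaste: 21.4 × (2.81/3.33) = 21.4 × 0.843844 = 18.0583
Index = Σ wᵢ·(p₁ᵢ/p₀ᵢ) = 74.4705 + 23.7246 + 18.0583 = 116.2533

116.3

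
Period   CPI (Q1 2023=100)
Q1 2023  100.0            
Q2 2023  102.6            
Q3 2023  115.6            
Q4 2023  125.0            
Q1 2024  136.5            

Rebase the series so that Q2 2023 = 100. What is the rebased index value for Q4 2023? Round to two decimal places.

Rebased(Q4 2023) = 125.0 / 102.6 × 100 = 121.8324

121.83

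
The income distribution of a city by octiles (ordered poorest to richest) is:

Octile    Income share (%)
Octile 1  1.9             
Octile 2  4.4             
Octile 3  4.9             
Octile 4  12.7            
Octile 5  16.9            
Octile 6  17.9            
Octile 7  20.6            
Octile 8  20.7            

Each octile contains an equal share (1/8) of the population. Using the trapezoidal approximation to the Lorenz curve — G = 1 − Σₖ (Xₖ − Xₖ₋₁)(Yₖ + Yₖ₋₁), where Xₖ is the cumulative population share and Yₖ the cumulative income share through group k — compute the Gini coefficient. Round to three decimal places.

Cumulative income shares Yₖ: 0.0190, 0.0630, 0.1120, 0.2390, 0.4080, 0.5870, 0.7930, 1.0000
Σ (Xₖ−Xₖ₋₁)(Yₖ+Yₖ₋₁) = (1/8)(0.0190+0.0000) + (1/8)(0.0630+0.0190) + (1/8)(0.1120+0.0630) + (1/8)(0.2390+0.1120) + (1/8)(0.4080+0.2390) + (1/8)(0.5870+0.4080) + (1/8)(0.7930+0.5870) + (1/8)(1.0000+0.7930)
  = 0.0024 + 0.0103 + 0.0219 + 0.0439 + 0.0809 + 0.1244 + 0.1725 + 0.2241 = 0.6802
G = 1 − 0.6802 = 0.3198

0.320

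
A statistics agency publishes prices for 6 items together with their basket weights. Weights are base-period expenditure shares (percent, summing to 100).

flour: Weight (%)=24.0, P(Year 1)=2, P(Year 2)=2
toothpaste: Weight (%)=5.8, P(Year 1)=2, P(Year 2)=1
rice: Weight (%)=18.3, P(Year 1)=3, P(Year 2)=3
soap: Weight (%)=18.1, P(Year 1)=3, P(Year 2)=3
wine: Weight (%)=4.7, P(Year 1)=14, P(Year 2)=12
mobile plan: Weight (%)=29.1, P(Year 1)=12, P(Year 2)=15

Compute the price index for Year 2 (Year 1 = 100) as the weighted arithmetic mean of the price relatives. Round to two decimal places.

103.70

flour: 24.0 × (2/2) = 24.0 × 1.000000 = 24.0000
toothpaste: 5.8 × (1/2) = 5.8 × 0.500000 = 2.9000
rice: 18.3 × (3/3) = 18.3 × 1.000000 = 18.3000
soap: 18.1 × (3/3) = 18.1 × 1.000000 = 18.1000
wine: 4.7 × (12/14) = 4.7 × 0.857143 = 4.0286
mobile plan: 29.1 × (15/12) = 29.1 × 1.250000 = 36.3750
Index = Σ wᵢ·(p₁ᵢ/p₀ᵢ) = 24.0000 + 2.9000 + 18.3000 + 18.1000 + 4.0286 + 36.3750 = 103.7036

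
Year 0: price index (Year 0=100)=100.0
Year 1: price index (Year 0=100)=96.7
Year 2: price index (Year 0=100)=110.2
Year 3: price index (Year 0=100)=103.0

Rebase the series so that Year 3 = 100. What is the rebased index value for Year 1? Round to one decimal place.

93.9

Rebased(Year 1) = 96.7 / 103.0 × 100 = 93.8835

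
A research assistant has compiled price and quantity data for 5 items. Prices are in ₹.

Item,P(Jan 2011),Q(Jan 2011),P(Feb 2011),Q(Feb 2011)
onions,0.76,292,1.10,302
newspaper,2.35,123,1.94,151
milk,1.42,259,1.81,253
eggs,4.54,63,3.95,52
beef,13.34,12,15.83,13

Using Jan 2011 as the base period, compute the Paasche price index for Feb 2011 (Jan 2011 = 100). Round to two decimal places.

Paasche price index uses current-period quantities as weights.
ΣP(Feb 2011)·Q(Feb 2011) = 1.10×302 + 1.94×151 + 1.81×253 + 3.95×52 + 15.83×13 = 332.2 + 292.94 + 457.93 + 205.4 + 205.79 = 1494.26
ΣP(Jan 2011)·Q(Feb 2011) = 0.76×302 + 2.35×151 + 1.42×253 + 4.54×52 + 13.34×13 = 229.52 + 354.85 + 359.26 + 236.08 + 173.42 = 1353.13
Index = 1494.26 / 1353.13 × 100 = 110.4299

110.43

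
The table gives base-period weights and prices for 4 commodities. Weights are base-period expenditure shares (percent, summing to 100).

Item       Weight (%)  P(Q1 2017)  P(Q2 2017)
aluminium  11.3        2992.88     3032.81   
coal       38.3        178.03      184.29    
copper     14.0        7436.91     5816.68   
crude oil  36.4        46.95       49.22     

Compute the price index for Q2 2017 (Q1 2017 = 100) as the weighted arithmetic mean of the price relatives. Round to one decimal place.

aluminium: 11.3 × (3032.81/2992.88) = 11.3 × 1.013342 = 11.4508
coal: 38.3 × (184.29/178.03) = 38.3 × 1.035163 = 39.6467
copper: 14.0 × (5816.68/7436.91) = 14.0 × 0.782137 = 10.9499
crude oil: 36.4 × (49.22/46.95) = 36.4 × 1.048349 = 38.1599
Index = Σ wᵢ·(p₁ᵢ/p₀ᵢ) = 11.4508 + 39.6467 + 10.9499 + 38.1599 = 100.2073

100.2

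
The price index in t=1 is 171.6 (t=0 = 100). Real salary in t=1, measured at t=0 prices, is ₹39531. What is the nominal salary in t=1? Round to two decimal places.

67835.20

Nominal = Real × (Index/100) = 39531 × (171.6/100)
        = 39531 × 1.716 = 67835.1960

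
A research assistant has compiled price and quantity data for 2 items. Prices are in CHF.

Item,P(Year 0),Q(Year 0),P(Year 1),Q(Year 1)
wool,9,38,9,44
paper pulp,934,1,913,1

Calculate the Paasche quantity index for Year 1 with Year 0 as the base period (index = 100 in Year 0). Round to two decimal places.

104.30

Paasche quantity index uses current-period prices as weights.
ΣP(Year 1)·Q(Year 1) = 9×44 + 913×1 = 396 + 913 = 1309
ΣP(Year 1)·Q(Year 0) = 9×38 + 913×1 = 342 + 913 = 1255
Index = 1309 / 1255 × 100 = 104.3028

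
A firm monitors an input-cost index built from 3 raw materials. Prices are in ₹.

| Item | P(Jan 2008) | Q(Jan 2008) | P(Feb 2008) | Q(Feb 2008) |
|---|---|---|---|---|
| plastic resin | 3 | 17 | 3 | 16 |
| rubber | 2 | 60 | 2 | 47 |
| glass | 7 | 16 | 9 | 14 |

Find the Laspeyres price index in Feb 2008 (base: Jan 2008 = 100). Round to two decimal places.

111.31

Laspeyres price index uses base-period quantities as weights.
ΣP(Feb 2008)·Q(Jan 2008) = 3×17 + 2×60 + 9×16 = 51 + 120 + 144 = 315
ΣP(Jan 2008)·Q(Jan 2008) = 3×17 + 2×60 + 7×16 = 51 + 120 + 112 = 283
Index = 315 / 283 × 100 = 111.3074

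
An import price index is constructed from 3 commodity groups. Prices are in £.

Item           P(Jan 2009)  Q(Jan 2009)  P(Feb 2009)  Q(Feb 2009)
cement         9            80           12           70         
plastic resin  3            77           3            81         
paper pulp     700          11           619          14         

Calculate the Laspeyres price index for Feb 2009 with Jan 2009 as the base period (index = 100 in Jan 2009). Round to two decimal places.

Laspeyres price index uses base-period quantities as weights.
ΣP(Feb 2009)·Q(Jan 2009) = 12×80 + 3×77 + 619×11 = 960 + 231 + 6809 = 8000
ΣP(Jan 2009)·Q(Jan 2009) = 9×80 + 3×77 + 700×11 = 720 + 231 + 7700 = 8651
Index = 8000 / 8651 × 100 = 92.4749

92.47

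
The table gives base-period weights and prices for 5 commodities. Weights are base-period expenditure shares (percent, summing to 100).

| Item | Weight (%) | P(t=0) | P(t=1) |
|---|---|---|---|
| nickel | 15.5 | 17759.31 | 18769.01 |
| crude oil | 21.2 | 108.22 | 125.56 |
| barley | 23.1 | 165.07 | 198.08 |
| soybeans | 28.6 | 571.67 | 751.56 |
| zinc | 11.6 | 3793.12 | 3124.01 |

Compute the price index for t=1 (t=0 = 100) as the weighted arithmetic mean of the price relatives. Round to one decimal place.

115.9

nickel: 15.5 × (18769.01/17759.31) = 15.5 × 1.056855 = 16.3812
crude oil: 21.2 × (125.56/108.22) = 21.2 × 1.160229 = 24.5969
barley: 23.1 × (198.08/165.07) = 23.1 × 1.199976 = 27.7194
soybeans: 28.6 × (751.56/571.67) = 28.6 × 1.314675 = 37.5997
zinc: 11.6 × (3124.01/3793.12) = 11.6 × 0.823599 = 9.5537
Index = Σ wᵢ·(p₁ᵢ/p₀ᵢ) = 16.3812 + 24.5969 + 27.7194 + 37.5997 + 9.5537 = 115.8510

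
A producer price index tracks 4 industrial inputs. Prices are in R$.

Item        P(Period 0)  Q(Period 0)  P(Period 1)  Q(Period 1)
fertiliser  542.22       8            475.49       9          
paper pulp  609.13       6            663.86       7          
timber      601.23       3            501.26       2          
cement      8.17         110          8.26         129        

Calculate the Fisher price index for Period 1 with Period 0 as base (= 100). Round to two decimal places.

Laspeyres component (base-period weights):
ΣP(Period 1)Q(Period 0) = 475.49×8 + 663.86×6 + 501.26×3 + 8.26×110 = 3803.92 + 3983.16 + 1503.78 + 908.6 = 10199.46
ΣP(Period 0)Q(Period 0) = 542.22×8 + 609.13×6 + 601.23×3 + 8.17×110 = 4337.76 + 3654.78 + 1803.69 + 898.7 = 10694.93
L = 10199.46 / 10694.93 × 100 = 95.3672
Paasche component (current-period weights):
ΣP(Period 1)Q(Period 1) = 475.49×9 + 663.86×7 + 501.26×2 + 8.26×129 = 4279.41 + 4647.02 + 1002.52 + 1065.54 = 10994.49
ΣP(Period 0)Q(Period 1) = 542.22×9 + 609.13×7 + 601.23×2 + 8.17×129 = 4879.98 + 4263.91 + 1202.46 + 1053.93 = 11400.28
P = 10994.49 / 11400.28 × 100 = 96.4405
Fisher = √(L × P) = √(95.3672 × 96.4405) = 95.9024

95.90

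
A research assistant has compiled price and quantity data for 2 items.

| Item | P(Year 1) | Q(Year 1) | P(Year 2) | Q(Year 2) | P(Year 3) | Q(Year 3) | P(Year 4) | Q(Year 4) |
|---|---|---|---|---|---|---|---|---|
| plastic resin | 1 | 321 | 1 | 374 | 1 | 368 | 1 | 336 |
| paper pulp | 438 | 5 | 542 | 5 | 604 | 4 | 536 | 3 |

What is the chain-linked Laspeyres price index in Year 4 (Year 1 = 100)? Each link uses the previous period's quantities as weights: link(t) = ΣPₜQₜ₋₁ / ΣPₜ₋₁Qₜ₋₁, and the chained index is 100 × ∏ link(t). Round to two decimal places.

Link Year 1→Year 2:
ΣP(Year 2)Q(Year 1) = 1×321 + 542×5 = 321 + 2710 = 3031
ΣP(Year 1)Q(Year 1) = 1×321 + 438×5 = 321 + 2190 = 2511
link = 3031/2511 = 1.207089
Link Year 2→Year 3:
ΣP(Year 3)Q(Year 2) = 1×374 + 604×5 = 374 + 3020 = 3394
ΣP(Year 2)Q(Year 2) = 1×374 + 542×5 = 374 + 2710 = 3084
link = 3394/3084 = 1.100519
Link Year 3→Year 4:
ΣP(Year 4)Q(Year 3) = 1×368 + 536×4 = 368 + 2144 = 2512
ΣP(Year 3)Q(Year 3) = 1×368 + 604×4 = 368 + 2416 = 2784
link = 2512/2784 = 0.902299
Chained index = 100 × 1.207089 × 1.100519 × 0.902299 = 119.8635

119.86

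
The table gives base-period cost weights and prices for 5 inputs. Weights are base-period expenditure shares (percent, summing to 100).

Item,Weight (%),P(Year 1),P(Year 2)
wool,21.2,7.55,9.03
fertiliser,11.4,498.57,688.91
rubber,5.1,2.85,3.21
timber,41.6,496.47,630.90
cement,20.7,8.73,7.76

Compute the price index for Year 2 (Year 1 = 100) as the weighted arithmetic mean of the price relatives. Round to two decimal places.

118.12

wool: 21.2 × (9.03/7.55) = 21.2 × 1.196026 = 25.3558
fertiliser: 11.4 × (688.91/498.57) = 11.4 × 1.381772 = 15.7522
rubber: 5.1 × (3.21/2.85) = 5.1 × 1.126316 = 5.7442
timber: 41.6 × (630.90/496.47) = 41.6 × 1.270772 = 52.8641
cement: 20.7 × (7.76/8.73) = 20.7 × 0.888889 = 18.4000
Index = Σ wᵢ·(p₁ᵢ/p₀ᵢ) = 25.3558 + 15.7522 + 5.7442 + 52.8641 + 18.4000 = 118.1163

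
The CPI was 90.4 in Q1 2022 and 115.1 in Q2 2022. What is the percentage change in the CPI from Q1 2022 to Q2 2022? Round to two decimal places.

27.32%

Change = (115.1 − 90.4) / 90.4 × 100
       = 24.7 / 90.4 × 100 = 27.3230%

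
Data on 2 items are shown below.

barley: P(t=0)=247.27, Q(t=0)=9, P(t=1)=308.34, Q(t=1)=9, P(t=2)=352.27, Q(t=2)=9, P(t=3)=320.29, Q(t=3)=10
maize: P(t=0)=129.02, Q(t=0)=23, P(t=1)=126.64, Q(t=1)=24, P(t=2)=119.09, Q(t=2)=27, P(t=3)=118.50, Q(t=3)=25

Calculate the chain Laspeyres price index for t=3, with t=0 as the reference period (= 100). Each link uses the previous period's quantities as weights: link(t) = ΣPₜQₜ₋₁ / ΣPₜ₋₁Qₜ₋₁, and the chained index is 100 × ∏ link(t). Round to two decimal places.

108.16

Link t=0→t=1:
ΣP(t=1)Q(t=0) = 308.34×9 + 126.64×23 = 2775.06 + 2912.72 = 5687.78
ΣP(t=0)Q(t=0) = 247.27×9 + 129.02×23 = 2225.43 + 2967.46 = 5192.89
link = 5687.78/5192.89 = 1.095301
Link t=1→t=2:
ΣP(t=2)Q(t=1) = 352.27×9 + 119.09×24 = 3170.43 + 2858.16 = 6028.59
ΣP(t=1)Q(t=1) = 308.34×9 + 126.64×24 = 2775.06 + 3039.36 = 5814.42
link = 6028.59/5814.42 = 1.036834
Link t=2→t=3:
ΣP(t=3)Q(t=2) = 320.29×9 + 118.50×27 = 2882.61 + 3199.5 = 6082.11
ΣP(t=2)Q(t=2) = 352.27×9 + 119.09×27 = 3170.43 + 3215.43 = 6385.86
link = 6082.11/6385.86 = 0.952434
Chained index = 100 × 1.095301 × 1.036834 × 0.952434 = 108.1628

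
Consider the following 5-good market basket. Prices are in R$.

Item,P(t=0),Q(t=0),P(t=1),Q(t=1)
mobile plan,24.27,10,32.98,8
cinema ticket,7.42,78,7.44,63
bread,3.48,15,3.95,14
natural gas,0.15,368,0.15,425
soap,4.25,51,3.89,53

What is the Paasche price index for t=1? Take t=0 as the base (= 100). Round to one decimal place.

105.8

Paasche price index uses current-period quantities as weights.
ΣP(t=1)·Q(t=1) = 32.98×8 + 7.44×63 + 3.95×14 + 0.15×425 + 3.89×53 = 263.84 + 468.72 + 55.3 + 63.75 + 206.17 = 1057.78
ΣP(t=0)·Q(t=1) = 24.27×8 + 7.42×63 + 3.48×14 + 0.15×425 + 4.25×53 = 194.16 + 467.46 + 48.72 + 63.75 + 225.25 = 999.34
Index = 1057.78 / 999.34 × 100 = 105.8479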